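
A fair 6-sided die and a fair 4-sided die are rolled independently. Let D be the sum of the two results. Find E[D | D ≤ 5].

P(D ≤ 5) = 5/12.
Σ over the event: 2·1/24 + 3·1/12 + 4·1/8 + 5·1/6 = 5/3.
E[D | D ≤ 5] = (5/3) / (5/12) = 4.

4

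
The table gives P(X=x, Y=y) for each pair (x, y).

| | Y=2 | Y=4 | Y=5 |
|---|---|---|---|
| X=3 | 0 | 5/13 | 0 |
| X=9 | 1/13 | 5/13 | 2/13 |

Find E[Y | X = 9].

P(X = 9) = 8/13.
Summing Y·P(X=x,Y=y) over the conditioning event gives 32/13.
E[Y | X = 9] = (32/13) / (8/13) = 4.

4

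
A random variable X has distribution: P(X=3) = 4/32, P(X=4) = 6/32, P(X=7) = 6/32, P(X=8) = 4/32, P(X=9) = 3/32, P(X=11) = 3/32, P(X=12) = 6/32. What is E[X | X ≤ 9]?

P(X ≤ 9) = 23/32.
Σ over the event: 3·1/8 + 4·3/16 + 7·3/16 + 8·1/8 + 9·3/32 = 137/32.
E[X | X ≤ 9] = (137/32) / (23/32) = 137/23.

137/23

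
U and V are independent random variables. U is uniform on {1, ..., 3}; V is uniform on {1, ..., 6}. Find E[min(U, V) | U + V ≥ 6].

Outcomes with U + V ≥ 6: (1,5), (1,6), (2,4), (2,5), (2,6), (3,3), (3,4), (3,5), (3,6), each with probability 1/18.
E[min(U, V) | U + V ≥ 6] = (1 + 1 + 2 + 2 + 2 + 3 + 3 + 3 + 3) / 9 = 20/9.

20/9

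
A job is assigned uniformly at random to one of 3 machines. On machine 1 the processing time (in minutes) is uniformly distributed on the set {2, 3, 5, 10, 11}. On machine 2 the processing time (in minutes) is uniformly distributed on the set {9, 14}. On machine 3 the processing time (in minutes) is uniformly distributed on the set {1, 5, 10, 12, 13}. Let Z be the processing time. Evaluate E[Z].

259/30

E[Z | machine 1] = (2+3+5+10+11)/5 = 31/5.
E[Z | machine 2] = (9+14)/2 = 23/2.
E[Z | machine 3] = (1+5+10+12+13)/5 = 41/5.
By the law of total expectation,
E[Z] = (1/3)·(31/5) + (1/3)·(23/2) + (1/3)·(41/5) = 259/30.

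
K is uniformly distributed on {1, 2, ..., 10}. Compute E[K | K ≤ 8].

9/2

Given K ≤ 8, K is equally likely to be any of {1, 2, 3, 4, 5, 6, 7, 8}.
E[K | K ≤ 8] = (1 + 2 + 3 + 4 + 5 + 6 + 7 + 8) / 8 = 9/2.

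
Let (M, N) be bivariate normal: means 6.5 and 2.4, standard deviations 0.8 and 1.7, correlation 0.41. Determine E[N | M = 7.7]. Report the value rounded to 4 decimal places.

3.4455

For a bivariate normal, E[N | M=x] = μ_N + ρ·(σ_N/σ_M)·(x − μ_M).
E[N | M=7.7] = 2.4 + (0.41)·(1.7/0.8)·(7.7 − (6.5)) = 2.4 + (0.87125)·(1.2) = 3.4455.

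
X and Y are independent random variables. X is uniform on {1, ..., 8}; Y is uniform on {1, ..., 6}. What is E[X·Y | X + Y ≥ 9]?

79/3

P(X + Y ≥ 9) = 7/16.
Summing XY·P(x,y) over outcomes with X + Y ≥ 9 gives 553/48.
E[X·Y | X + Y ≥ 9] = (553/48) / (7/16) = 79/3.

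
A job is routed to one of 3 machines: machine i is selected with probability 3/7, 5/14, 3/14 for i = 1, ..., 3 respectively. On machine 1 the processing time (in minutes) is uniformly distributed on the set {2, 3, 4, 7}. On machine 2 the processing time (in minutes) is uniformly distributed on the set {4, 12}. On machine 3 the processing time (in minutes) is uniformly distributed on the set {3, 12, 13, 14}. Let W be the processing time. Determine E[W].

191/28

E[W | machine 1] = (2+3+4+7)/4 = 4.
E[W | machine 2] = (4+12)/2 = 8.
E[W | machine 3] = (3+12+13+14)/4 = 21/2.
By the law of total expectation,
E[W] = (3/7)·(4) + (5/14)·(8) + (3/14)·(21/2) = 191/28.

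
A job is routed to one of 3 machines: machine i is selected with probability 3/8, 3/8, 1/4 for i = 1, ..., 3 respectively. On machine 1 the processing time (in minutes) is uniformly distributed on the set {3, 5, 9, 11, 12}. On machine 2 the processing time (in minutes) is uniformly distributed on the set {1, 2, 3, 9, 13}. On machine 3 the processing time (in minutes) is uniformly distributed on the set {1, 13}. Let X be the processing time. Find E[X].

137/20

E[X | machine 1] = (3+5+9+11+12)/5 = 8.
E[X | machine 2] = (1+2+3+9+13)/5 = 28/5.
E[X | machine 3] = (1+13)/2 = 7.
By the law of total expectation,
E[X] = (3/8)·(8) + (3/8)·(28/5) + (1/4)·(7) = 137/20.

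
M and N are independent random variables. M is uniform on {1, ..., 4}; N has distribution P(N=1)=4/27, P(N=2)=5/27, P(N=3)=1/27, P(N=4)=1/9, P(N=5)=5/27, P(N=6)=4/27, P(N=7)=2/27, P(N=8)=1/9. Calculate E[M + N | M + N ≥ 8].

P(M + N ≥ 8) = 5/12.
Summing (M+N)·P(x,y) over outcomes with M + N ≥ 8 gives 419/108.
E[M + N | M + N ≥ 8] = (419/108) / (5/12) = 419/45.

419/45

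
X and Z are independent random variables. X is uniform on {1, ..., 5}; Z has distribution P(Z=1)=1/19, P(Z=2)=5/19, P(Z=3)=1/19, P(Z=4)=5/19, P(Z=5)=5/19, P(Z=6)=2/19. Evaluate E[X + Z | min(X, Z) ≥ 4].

37/4

P(min(X, Z) ≥ 4) = 24/95.
Summing (X+Z)·P(x,y) over outcomes with min(X, Z) ≥ 4 gives 222/95.
E[X + Z | min(X, Z) ≥ 4] = (222/95) / (24/95) = 37/4.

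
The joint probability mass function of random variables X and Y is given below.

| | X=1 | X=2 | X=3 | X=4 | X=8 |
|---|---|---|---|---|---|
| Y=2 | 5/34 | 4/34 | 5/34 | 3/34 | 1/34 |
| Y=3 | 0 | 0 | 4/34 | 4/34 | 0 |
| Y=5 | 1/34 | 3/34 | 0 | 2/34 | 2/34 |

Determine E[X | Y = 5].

31/8

P(Y = 5) = 4/17.
Summing X·P(X=x,Y=y) over the conditioning event gives 31/34.
E[X | Y = 5] = (31/34) / (4/17) = 31/8.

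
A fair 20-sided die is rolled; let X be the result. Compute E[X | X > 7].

P(X > 7) = 13/20.
E[X | X > 7] = (91/10) / (13/20) = 14.

14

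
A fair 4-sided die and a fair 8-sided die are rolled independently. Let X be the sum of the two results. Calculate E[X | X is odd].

7

P(X is odd) = 1/2.
Σ over the event: 3·1/16 + 5·1/8 + 7·1/8 + 9·1/8 + 11·1/16 = 7/2.
E[X | X is odd] = (7/2) / (1/2) = 7.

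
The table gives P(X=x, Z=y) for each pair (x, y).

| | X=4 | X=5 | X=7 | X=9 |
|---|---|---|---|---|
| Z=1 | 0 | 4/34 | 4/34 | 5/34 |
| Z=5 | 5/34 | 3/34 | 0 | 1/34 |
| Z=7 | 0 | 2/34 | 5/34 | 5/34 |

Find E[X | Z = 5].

P(Z = 5) = 9/34.
Σ X·P over the event = 4·(5/34) + 5·(3/34) + 9·(1/34) = 22/17.
E[X | Z = 5] = (22/17) / (9/34) = 44/9.

44/9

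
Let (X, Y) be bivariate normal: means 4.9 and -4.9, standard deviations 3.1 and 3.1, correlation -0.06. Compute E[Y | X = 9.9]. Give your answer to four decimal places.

-5.2000

E[Y | X=x] = μ_Y + ρ(σ_Y/σ_X)(x − μ_X) for jointly normal variables.
E[Y | X=9.9] = -4.9 + (-0.06)·(3.1/3.1)·(9.9 − (4.9)) = -4.9 + (-0.06)·(5) = -5.2000.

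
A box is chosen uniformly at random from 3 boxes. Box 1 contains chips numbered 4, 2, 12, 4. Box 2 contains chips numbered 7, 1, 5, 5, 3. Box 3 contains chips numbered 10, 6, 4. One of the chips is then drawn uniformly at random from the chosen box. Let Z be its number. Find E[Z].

491/90

E[Z | box 1] = (4+2+12+4)/4 = 11/2.
E[Z | box 2] = (7+1+5+5+3)/5 = 21/5.
E[Z | box 3] = (10+6+4)/3 = 20/3.
By the law of total expectation,
E[Z] = (1/3)·(11/2) + (1/3)·(21/5) + (1/3)·(20/3) = 491/90.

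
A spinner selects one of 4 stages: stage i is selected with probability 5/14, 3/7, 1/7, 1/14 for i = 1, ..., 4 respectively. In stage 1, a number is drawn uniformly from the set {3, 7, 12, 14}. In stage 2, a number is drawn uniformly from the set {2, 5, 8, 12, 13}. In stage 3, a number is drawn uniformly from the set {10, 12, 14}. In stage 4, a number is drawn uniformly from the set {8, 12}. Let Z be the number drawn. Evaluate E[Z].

E[Z | stage 1] = (3+7+12+14)/4 = 9.
E[Z | stage 2] = (2+5+8+12+13)/5 = 8.
E[Z | stage 3] = (10+12+14)/3 = 12.
E[Z | stage 4] = (8+12)/2 = 10.
E[Z] = (5/14)·(9) + (3/7)·(8) + (1/7)·(12) + (1/14)·(10) = 127/14.

127/14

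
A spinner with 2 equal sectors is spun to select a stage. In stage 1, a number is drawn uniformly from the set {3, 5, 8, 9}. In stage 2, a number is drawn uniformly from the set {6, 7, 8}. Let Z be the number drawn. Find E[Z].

53/8

E[Z | stage 1] = (3+5+8+9)/4 = 25/4.
E[Z | stage 2] = (6+7+8)/3 = 7.
E[Z] = (1/2)·(25/4) + (1/2)·(7) = 53/8.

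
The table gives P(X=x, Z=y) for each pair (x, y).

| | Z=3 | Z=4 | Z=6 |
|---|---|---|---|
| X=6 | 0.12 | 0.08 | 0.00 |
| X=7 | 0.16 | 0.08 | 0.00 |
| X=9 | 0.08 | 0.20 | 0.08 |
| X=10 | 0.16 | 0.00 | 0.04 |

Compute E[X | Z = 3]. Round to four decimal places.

P(Z = 3) = 0.52.
Σ X·P over the event = 6·(0.12) + 7·(0.16) + 9·(0.08) + 10·(0.16) = 4.16.
E[X | Z = 3] = (4.16) / (0.52) = 8.0000.

8.0000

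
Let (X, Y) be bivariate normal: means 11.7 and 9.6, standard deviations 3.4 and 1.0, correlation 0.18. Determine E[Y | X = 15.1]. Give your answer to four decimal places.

For a bivariate normal, E[Y | X=x] = μ_Y + ρ·(σ_Y/σ_X)·(x − μ_X).
E[Y | X=15.1] = 9.6 + (0.18)·(1.0/3.4)·(15.1 − (11.7)) = 9.6 + (0.052941)·(3.4) = 9.7800.

9.7800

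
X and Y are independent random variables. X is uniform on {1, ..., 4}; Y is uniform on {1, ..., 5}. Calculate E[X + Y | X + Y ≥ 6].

7

Outcomes with X + Y ≥ 6: (1,5), (2,4), (2,5), (3,3), (3,4), (3,5), (4,2), (4,3), (4,4), (4,5), each with probability 1/20.
E[X + Y | X + Y ≥ 6] = (6 + 6 + 7 + 6 + 7 + 8 + 6 + 7 + 8 + 9) / 10 = 7.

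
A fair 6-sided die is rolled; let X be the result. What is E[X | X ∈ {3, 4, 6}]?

P(X ∈ {3, 4, 6}) = 1/2.
Σ over the event: 3·1/6 + 4·1/6 + 6·1/6 = 13/6.
E[X | X ∈ {3, 4, 6}] = (13/6) / (1/2) = 13/3.

13/3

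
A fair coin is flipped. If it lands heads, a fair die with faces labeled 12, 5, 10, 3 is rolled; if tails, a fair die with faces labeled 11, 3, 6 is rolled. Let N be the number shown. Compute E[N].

85/12

E[N | heads] = (12+5+10+3)/4 = 15/2.
E[N | tails] = (11+3+6)/3 = 20/3.
E[N] = (1/2)·(15/2) + (1/2)·(20/3) = 85/12.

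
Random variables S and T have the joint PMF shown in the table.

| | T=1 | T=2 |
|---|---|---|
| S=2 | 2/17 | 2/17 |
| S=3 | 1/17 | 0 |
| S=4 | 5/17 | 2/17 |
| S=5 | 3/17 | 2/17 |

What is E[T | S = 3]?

P(S = 3) = 1/17.
Σ T·P over the event = 1·(1/17) = 1/17.
E[T | S = 3] = (1/17) / (1/17) = 1.

1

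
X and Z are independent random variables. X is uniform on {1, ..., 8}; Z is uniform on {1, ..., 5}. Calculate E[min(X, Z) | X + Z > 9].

Outcomes with X + Z > 9: (5,5), (6,4), (6,5), (7,3), (7,4), (7,5), (8,2), (8,3), (8,4), (8,5), each with probability 1/40.
E[min(X, Z) | X + Z > 9] = (5 + 4 + 5 + 3 + 4 + 5 + 2 + 3 + 4 + 5) / 10 = 4.

4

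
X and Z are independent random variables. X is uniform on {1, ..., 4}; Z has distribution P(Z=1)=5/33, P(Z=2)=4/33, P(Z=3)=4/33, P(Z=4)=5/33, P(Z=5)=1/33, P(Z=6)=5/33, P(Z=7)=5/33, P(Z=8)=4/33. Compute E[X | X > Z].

89/27

P(X > Z) = 9/44.
Summing X·P(x,y) over outcomes with X > Z gives 89/132.
E[X | X > Z] = (89/132) / (9/44) = 89/27.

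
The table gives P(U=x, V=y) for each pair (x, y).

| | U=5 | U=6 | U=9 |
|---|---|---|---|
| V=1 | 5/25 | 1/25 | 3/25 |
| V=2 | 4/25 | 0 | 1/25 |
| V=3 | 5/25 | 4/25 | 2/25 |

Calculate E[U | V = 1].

58/9

P(V = 1) = 9/25.
Σ U·P over the event = 5·(5/25) + 6·(1/25) + 9·(3/25) = 58/25.
E[U | V = 1] = (58/25) / (9/25) = 58/9.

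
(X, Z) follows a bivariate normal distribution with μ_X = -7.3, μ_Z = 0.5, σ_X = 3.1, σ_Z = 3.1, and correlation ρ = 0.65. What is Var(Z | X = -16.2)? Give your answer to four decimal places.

5.5498

Var(Z | X=x) = (1 − ρ²)·σ_Z².
Var(Z | X=-16.2) = (3.1)²·(1 − (0.65)²) = 9.61·0.5775 = 5.5498.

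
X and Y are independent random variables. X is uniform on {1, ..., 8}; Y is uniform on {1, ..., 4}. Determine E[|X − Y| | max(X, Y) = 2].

Outcomes with max(X, Y) = 2: (1,2), (2,1), (2,2), each with probability 1/32.
E[|X − Y| | max(X, Y) = 2] = (1 + 1 + 0) / 3 = 2/3.

2/3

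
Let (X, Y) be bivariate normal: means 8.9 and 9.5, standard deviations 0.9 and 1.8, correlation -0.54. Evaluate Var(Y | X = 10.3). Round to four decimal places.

For a bivariate normal, Var(Y | X=x) = σ_Y²(1 − ρ²).
Var(Y | X=10.3) = (1.8)²·(1 − (-0.54)²) = 3.24·0.7084 = 2.2952.

2.2952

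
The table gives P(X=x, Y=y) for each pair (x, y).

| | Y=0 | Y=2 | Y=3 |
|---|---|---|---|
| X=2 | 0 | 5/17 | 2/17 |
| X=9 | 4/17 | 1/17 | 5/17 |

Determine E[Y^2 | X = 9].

49/10

P(X = 9) = 10/17.
Σ Y^2·P over the event = 0·(4/17) + 4·(1/17) + 9·(5/17) = 49/17.
E[Y^2 | X = 9] = (49/17) / (10/17) = 49/10.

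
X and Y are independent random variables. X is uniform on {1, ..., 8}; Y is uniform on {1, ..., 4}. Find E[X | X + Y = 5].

P(X + Y = 5) = 1/8.
Summing X·P(x,y) over outcomes with X + Y = 5 gives 5/16.
E[X | X + Y = 5] = (5/16) / (1/8) = 5/2.

5/2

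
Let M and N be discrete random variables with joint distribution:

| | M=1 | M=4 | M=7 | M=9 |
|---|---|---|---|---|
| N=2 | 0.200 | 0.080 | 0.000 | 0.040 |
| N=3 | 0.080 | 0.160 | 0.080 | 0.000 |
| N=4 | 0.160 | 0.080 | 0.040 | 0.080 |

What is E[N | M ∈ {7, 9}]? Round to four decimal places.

3.3333

P(M ∈ {7, 9}) = 0.240.
Σ N·P over the event = 3·(0.080) + 4·(0.040) + 2·(0.040) + 4·(0.080) = 0.800.
E[N | M ∈ {7, 9}] = (0.800) / (0.240) = 3.3333.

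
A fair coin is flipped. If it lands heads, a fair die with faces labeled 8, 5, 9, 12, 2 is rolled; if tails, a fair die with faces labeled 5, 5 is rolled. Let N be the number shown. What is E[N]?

E[N | heads] = (8+5+9+12+2)/5 = 36/5.
E[N | tails] = (5+5)/2 = 5.
E[N] = (1/2)·(36/5) + (1/2)·(5) = 61/10.

61/10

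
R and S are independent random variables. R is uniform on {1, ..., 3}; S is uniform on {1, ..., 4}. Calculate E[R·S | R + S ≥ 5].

15/2

Outcomes with R + S ≥ 5: (1,4), (2,3), (2,4), (3,2), (3,3), (3,4), each with probability 1/12.
E[R·S | R + S ≥ 5] = (4 + 6 + 8 + 6 + 9 + 12) / 6 = 15/2.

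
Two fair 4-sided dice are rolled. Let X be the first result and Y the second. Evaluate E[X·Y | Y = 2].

5

Outcomes with Y = 2: (1,2), (2,2), (3,2), (4,2), each with probability 1/16.
E[X·Y | Y = 2] = (2 + 4 + 6 + 8) / 4 = 5.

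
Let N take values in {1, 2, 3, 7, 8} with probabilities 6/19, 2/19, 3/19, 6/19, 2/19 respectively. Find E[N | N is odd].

19/5

P(N is odd) = 15/19.
Σ over the event: 1·6/19 + 3·3/19 + 7·6/19 = 3.
E[N | N is odd] = (3) / (15/19) = 19/5.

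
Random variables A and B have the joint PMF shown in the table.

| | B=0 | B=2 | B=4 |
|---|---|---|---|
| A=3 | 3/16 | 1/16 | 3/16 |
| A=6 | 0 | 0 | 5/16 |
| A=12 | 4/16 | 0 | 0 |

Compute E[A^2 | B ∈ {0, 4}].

54

P(B ∈ {0, 4}) = 15/16.
Σ A^2·P over the event = 9·(3/16) + 9·(3/16) + 36·(5/16) + 144·(4/16) = 405/8.
E[A^2 | B ∈ {0, 4}] = (405/8) / (15/16) = 54.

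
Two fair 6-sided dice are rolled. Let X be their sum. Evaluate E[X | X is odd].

P(X is odd) = 1/2.
Σ over the event: 3·1/18 + 5·1/9 + 7·1/6 + 9·1/9 + 11·1/18 = 7/2.
E[X | X is odd] = (7/2) / (1/2) = 7.

7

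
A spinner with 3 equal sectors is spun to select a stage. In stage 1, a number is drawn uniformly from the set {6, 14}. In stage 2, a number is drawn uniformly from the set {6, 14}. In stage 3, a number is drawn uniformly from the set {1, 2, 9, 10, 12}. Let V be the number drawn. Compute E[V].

134/15

E[V | stage 1] = (6+14)/2 = 10.
E[V | stage 2] = (6+14)/2 = 10.
E[V | stage 3] = (1+2+9+10+12)/5 = 34/5.
E[V] = (1/3)·(10) + (1/3)·(10) + (1/3)·(34/5) = 134/15.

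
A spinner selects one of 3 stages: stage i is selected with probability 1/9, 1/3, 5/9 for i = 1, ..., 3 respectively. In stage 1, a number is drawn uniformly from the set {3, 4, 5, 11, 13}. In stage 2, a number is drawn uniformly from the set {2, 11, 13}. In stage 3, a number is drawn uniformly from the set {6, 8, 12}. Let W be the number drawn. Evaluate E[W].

1148/135

E[W | stage 1] = (3+4+5+11+13)/5 = 36/5.
E[W | stage 2] = (2+11+13)/3 = 26/3.
E[W | stage 3] = (6+8+12)/3 = 26/3.
By the law of total expectation,
E[W] = (1/9)·(36/5) + (1/3)·(26/3) + (5/9)·(26/3) = 1148/135.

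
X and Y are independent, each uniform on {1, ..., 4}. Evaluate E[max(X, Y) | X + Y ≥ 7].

Outcomes with X + Y ≥ 7: (3,4), (4,3), (4,4), each with probability 1/16.
E[max(X, Y) | X + Y ≥ 7] = (4 + 4 + 4) / 3 = 4.

4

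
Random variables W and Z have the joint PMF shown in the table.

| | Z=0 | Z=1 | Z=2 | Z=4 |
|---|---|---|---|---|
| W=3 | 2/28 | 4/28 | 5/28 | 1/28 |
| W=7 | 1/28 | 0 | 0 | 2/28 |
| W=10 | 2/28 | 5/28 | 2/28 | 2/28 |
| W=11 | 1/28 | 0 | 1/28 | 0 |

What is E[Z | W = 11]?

1

P(W = 11) = 1/14.
Σ Z·P over the event = 0·(1/28) + 2·(1/28) = 1/14.
E[Z | W = 11] = (1/14) / (1/14) = 1.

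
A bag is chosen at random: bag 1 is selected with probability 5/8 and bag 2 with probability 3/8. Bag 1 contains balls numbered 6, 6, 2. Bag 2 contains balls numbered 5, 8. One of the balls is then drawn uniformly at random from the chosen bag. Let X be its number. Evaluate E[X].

E[X | bag 1] = (6+6+2)/3 = 14/3.
E[X | bag 2] = (5+8)/2 = 13/2.
E[X] = (5/8)·(14/3) + (3/8)·(13/2) = 257/48.

257/48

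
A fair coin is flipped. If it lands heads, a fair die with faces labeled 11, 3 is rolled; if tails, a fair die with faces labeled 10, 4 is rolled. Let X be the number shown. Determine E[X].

7

E[X | heads] = (11+3)/2 = 7.
E[X | tails] = (10+4)/2 = 7.
By the law of total expectation,
E[X] = (1/2)·(7) + (1/2)·(7) = 7.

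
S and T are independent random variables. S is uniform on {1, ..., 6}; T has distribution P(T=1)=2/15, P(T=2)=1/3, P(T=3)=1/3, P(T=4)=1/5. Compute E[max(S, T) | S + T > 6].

P(S + T > 6) = 13/30.
Summing max(S,T)·P(x,y) over outcomes with S + T > 6 gives 199/90.
E[max(S, T) | S + T > 6] = (199/90) / (13/30) = 199/39.

199/39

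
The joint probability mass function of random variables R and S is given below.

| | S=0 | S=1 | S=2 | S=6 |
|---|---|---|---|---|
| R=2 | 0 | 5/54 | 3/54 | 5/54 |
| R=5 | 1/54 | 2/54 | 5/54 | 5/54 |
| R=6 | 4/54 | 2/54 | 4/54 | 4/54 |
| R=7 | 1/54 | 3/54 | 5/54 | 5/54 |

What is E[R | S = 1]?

53/12

P(S = 1) = 2/9.
Σ R·P over the event = 2·(5/54) + 5·(2/54) + 6·(2/54) + 7·(3/54) = 53/54.
E[R | S = 1] = (53/54) / (2/9) = 53/12.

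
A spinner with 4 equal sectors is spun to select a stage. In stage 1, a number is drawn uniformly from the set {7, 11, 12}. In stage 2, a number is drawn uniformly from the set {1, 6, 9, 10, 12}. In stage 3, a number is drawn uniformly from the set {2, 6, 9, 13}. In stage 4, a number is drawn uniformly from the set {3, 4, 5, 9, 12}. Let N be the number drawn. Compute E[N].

E[N | stage 1] = (7+11+12)/3 = 10.
E[N | stage 2] = (1+6+9+10+12)/5 = 38/5.
E[N | stage 3] = (2+6+9+13)/4 = 15/2.
E[N | stage 4] = (3+4+5+9+12)/5 = 33/5.
By the law of total expectation,
E[N] = (1/4)·(10) + (1/4)·(38/5) + (1/4)·(15/2) + (1/4)·(33/5) = 317/40.

317/40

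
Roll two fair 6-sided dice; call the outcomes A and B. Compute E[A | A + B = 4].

2

Outcomes with A + B = 4: (1,3), (2,2), (3,1), each with probability 1/36.
E[A | A + B = 4] = (1 + 2 + 3) / 3 = 2.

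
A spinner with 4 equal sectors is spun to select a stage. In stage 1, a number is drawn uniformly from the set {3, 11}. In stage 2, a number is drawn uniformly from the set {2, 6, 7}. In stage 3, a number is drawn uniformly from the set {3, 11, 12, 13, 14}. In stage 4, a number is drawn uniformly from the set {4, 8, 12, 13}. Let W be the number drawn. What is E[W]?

637/80

E[W | stage 1] = (3+11)/2 = 7.
E[W | stage 2] = (2+6+7)/3 = 5.
E[W | stage 3] = (3+11+12+13+14)/5 = 53/5.
E[W | stage 4] = (4+8+12+13)/4 = 37/4.
E[W] = (1/4)·(7) + (1/4)·(5) + (1/4)·(53/5) + (1/4)·(37/4) = 637/80.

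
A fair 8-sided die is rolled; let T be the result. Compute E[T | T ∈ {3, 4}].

7/2

P(T ∈ {3, 4}) = 1/4.
Σ over the event: 3·1/8 + 4·1/8 = 7/8.
E[T | T ∈ {3, 4}] = (7/8) / (1/4) = 7/2.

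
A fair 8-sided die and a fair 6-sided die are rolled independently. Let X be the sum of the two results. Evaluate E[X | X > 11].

38/3

P(X > 11) = 1/8.
Σ over the event: 12·1/16 + 13·1/24 + 14·1/48 = 19/12.
E[X | X > 11] = (19/12) / (1/8) = 38/3.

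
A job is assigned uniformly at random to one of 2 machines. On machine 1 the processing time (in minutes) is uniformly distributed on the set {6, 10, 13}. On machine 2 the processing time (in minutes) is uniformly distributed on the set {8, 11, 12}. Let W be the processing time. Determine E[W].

10

E[W | machine 1] = (6+10+13)/3 = 29/3.
E[W | machine 2] = (8+11+12)/3 = 31/3.
E[W] = (1/2)·(29/3) + (1/2)·(31/3) = 10.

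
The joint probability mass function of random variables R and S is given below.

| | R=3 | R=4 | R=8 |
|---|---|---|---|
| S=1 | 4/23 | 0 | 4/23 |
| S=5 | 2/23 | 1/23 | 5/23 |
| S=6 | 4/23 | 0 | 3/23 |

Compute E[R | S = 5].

25/4

P(S = 5) = 8/23.
Σ R·P over the event = 3·(2/23) + 4·(1/23) + 8·(5/23) = 50/23.
E[R | S = 5] = (50/23) / (8/23) = 25/4.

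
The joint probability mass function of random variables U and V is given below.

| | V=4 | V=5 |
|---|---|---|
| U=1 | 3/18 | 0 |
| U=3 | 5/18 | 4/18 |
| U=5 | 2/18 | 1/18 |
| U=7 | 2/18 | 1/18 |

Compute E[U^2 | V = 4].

49/3

P(V = 4) = 2/3.
Summing U^2·P(U=x,V=y) over the conditioning event gives 98/9.
E[U^2 | V = 4] = (98/9) / (2/3) = 49/3.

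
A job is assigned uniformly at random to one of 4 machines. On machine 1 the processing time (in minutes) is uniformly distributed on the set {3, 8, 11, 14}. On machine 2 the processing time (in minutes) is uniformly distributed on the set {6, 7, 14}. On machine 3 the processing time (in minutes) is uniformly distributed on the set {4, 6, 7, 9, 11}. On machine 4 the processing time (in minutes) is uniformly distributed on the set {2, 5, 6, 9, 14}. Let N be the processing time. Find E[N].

163/20

E[N | machine 1] = (3+8+11+14)/4 = 9.
E[N | machine 2] = (6+7+14)/3 = 9.
E[N | machine 3] = (4+6+7+9+11)/5 = 37/5.
E[N | machine 4] = (2+5+6+9+14)/5 = 36/5.
E[N] = (1/4)·(9) + (1/4)·(9) + (1/4)·(37/5) + (1/4)·(36/5) = 163/20.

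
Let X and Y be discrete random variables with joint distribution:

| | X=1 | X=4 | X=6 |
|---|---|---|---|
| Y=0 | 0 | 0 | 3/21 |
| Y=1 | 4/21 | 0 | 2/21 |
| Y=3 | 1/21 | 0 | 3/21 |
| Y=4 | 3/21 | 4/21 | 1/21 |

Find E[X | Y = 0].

6

P(Y = 0) = 1/7.
Σ X·P over the event = 6·(3/21) = 6/7.
E[X | Y = 0] = (6/7) / (1/7) = 6.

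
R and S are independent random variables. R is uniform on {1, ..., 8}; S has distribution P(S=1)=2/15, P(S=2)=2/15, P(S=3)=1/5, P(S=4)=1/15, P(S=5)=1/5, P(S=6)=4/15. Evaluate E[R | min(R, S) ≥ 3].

P(min(R, S) ≥ 3) = 11/20.
Summing R·P(x,y) over outcomes with min(R, S) ≥ 3 gives 121/40.
E[R | min(R, S) ≥ 3] = (121/40) / (11/20) = 11/2.

11/2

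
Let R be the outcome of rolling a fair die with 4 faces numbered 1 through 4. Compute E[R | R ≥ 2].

3

Given R ≥ 2, R is equally likely to be any of {2, 3, 4}.
E[R | R ≥ 2] = (2 + 3 + 4) / 3 = 3.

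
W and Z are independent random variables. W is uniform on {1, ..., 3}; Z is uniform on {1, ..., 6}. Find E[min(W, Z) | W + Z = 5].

5/3

Outcomes with W + Z = 5: (1,4), (2,3), (3,2), each with probability 1/18.
E[min(W, Z) | W + Z = 5] = (1 + 2 + 2) / 3 = 5/3.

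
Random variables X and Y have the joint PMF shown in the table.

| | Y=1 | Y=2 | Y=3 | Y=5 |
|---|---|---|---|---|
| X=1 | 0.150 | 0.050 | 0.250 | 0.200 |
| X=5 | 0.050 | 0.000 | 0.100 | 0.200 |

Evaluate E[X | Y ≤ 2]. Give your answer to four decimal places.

1.8000

P(Y ≤ 2) = 0.250.
Σ X·P over the event = 1·(0.150) + 1·(0.050) + 5·(0.050) = 0.450.
E[X | Y ≤ 2] = (0.450) / (0.250) = 1.8000.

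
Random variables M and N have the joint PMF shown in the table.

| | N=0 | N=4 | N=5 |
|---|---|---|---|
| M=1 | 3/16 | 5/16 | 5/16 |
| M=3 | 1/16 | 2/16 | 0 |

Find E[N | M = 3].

P(M = 3) = 3/16.
Σ N·P over the event = 0·(1/16) + 4·(2/16) = 1/2.
E[N | M = 3] = (1/2) / (3/16) = 8/3.

8/3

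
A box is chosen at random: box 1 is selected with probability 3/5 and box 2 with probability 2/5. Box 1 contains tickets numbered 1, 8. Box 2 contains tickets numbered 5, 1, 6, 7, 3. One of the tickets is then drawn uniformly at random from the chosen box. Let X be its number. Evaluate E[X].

E[X | box 1] = (1+8)/2 = 9/2.
E[X | box 2] = (5+1+6+7+3)/5 = 22/5.
By the law of total expectation,
E[X] = (3/5)·(9/2) + (2/5)·(22/5) = 223/50.

223/50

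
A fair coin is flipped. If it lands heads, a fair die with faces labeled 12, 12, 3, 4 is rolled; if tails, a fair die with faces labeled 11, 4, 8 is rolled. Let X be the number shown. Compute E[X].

185/24

E[X | heads] = (12+12+3+4)/4 = 31/4.
E[X | tails] = (11+4+8)/3 = 23/3.
E[X] = (1/2)·(31/4) + (1/2)·(23/3) = 185/24.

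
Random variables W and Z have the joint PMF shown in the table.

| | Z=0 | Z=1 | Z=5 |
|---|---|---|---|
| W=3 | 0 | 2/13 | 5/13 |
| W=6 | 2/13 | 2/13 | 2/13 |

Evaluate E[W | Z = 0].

6

P(Z = 0) = 2/13.
Σ W·P over the event = 6·(2/13) = 12/13.
E[W | Z = 0] = (12/13) / (2/13) = 6.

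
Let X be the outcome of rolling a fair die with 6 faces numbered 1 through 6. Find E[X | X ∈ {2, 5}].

P(X ∈ {2, 5}) = 1/3.
Σ over the event: 2·1/6 + 5·1/6 = 7/6.
E[X | X ∈ {2, 5}] = (7/6) / (1/3) = 7/2.

7/2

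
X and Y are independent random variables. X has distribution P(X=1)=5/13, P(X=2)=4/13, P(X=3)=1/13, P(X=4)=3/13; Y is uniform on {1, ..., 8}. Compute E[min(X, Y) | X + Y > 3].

37/18

P(X + Y > 3) = 45/52.
Summing min(X,Y)·P(x,y) over outcomes with X + Y > 3 gives 185/104.
E[min(X, Y) | X + Y > 3] = (185/104) / (45/52) = 37/18.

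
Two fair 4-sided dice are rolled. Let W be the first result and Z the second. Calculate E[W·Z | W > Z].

Outcomes with W > Z: (2,1), (3,1), (3,2), (4,1), (4,2), (4,3), each with probability 1/16.
E[W·Z | W > Z] = (2 + 3 + 6 + 4 + 8 + 12) / 6 = 35/6.

35/6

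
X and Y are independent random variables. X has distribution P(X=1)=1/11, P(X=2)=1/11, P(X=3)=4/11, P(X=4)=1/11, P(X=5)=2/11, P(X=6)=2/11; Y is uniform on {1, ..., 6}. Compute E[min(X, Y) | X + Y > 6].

P(X + Y > 6) = 41/66.
Summing min(X,Y)·P(x,y) over outcomes with X + Y > 6 gives 68/33.
E[min(X, Y) | X + Y > 6] = (68/33) / (41/66) = 136/41.

136/41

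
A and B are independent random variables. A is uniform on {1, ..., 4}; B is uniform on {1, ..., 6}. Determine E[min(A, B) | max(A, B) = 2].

4/3

P(max(A, B) = 2) = 1/8.
Summing min(A,B)·P(x,y) over outcomes with max(A, B) = 2 gives 1/6.
E[min(A, B) | max(A, B) = 2] = (1/6) / (1/8) = 4/3.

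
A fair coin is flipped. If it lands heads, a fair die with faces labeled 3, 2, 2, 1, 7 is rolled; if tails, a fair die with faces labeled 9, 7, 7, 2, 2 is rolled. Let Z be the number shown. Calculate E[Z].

E[Z | heads] = (3+2+2+1+7)/5 = 3.
E[Z | tails] = (9+7+7+2+2)/5 = 27/5.
By the law of total expectation,
E[Z] = (1/2)·(3) + (1/2)·(27/5) = 21/5.

21/5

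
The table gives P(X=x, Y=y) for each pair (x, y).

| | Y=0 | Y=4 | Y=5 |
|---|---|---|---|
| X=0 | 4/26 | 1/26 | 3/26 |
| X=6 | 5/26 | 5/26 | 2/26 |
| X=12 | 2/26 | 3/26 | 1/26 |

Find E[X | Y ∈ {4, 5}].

6

P(Y ∈ {4, 5}) = 15/26.
Summing X·P(X=x,Y=y) over the conditioning event gives 45/13.
E[X | Y ∈ {4, 5}] = (45/13) / (15/26) = 6.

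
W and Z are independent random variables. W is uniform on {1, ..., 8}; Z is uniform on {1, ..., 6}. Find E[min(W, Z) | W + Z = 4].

Outcomes with W + Z = 4: (1,3), (2,2), (3,1), each with probability 1/48.
E[min(W, Z) | W + Z = 4] = (1 + 2 + 1) / 3 = 4/3.

4/3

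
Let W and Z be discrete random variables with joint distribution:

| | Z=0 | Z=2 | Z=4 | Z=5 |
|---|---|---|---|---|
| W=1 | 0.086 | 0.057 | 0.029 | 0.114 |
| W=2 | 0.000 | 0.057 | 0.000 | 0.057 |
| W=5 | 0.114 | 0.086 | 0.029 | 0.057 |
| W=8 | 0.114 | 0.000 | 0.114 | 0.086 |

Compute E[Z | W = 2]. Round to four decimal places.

3.5000

P(W = 2) = 0.114.
Σ Z·P over the event = 2·(0.057) + 5·(0.057) = 0.399.
E[Z | W = 2] = (0.399) / (0.114) = 3.5000.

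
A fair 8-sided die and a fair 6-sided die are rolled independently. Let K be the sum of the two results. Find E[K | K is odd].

P(K is odd) = 1/2.
Σ over the event: 3·1/24 + 5·1/12 + 7·1/8 + 9·1/8 + 11·1/12 + 13·1/24 = 4.
E[K | K is odd] = (4) / (1/2) = 8.

8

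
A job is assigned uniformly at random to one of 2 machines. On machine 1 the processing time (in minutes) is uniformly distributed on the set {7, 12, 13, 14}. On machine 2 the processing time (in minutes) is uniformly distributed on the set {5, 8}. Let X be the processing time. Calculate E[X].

9

E[X | machine 1] = (7+12+13+14)/4 = 23/2.
E[X | machine 2] = (5+8)/2 = 13/2.
E[X] = (1/2)·(23/2) + (1/2)·(13/2) = 9.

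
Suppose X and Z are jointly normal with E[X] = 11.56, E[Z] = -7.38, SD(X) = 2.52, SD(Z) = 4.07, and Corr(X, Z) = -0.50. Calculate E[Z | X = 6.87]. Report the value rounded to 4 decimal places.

-3.5926

E[Z | X=x] = μ_Z + ρ(σ_Z/σ_X)(x − μ_X) for jointly normal variables.
E[Z | X=6.87] = -7.38 + (-0.50)·(4.07/2.52)·(6.87 − (11.56)) = -7.38 + (-0.80754)·(-4.69) = -3.5926.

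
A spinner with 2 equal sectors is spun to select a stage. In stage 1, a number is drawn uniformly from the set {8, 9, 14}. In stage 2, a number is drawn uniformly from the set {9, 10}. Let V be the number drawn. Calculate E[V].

E[V | stage 1] = (8+9+14)/3 = 31/3.
E[V | stage 2] = (9+10)/2 = 19/2.
By the law of total expectation,
E[V] = (1/2)·(31/3) + (1/2)·(19/2) = 119/12.

119/12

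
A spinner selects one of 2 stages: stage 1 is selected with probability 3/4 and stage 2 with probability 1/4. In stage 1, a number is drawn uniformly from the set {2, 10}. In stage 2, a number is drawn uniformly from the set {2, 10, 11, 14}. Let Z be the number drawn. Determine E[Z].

E[Z | stage 1] = (2+10)/2 = 6.
E[Z | stage 2] = (2+10+11+14)/4 = 37/4.
E[Z] = (3/4)·(6) + (1/4)·(37/4) = 109/16.

109/16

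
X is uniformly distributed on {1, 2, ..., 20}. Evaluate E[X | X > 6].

P(X > 6) = 7/10.
E[X | X > 6] = (189/20) / (7/10) = 27/2.

27/2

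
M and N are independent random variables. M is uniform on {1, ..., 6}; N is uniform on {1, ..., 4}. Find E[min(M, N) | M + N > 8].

11/3

Outcomes with M + N > 8: (5,4), (6,3), (6,4), each with probability 1/24.
E[min(M, N) | M + N > 8] = (4 + 3 + 4) / 3 = 11/3.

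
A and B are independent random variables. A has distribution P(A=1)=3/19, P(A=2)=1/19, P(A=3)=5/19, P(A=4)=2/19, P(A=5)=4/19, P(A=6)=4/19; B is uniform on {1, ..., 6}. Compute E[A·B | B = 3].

P(B = 3) = 1/6.
Summing AB·P(x,y) over outcomes with B = 3 gives 36/19.
E[A·B | B = 3] = (36/19) / (1/6) = 216/19.

216/19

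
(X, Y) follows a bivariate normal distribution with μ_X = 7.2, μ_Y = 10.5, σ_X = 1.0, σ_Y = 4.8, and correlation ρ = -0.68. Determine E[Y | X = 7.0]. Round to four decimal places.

The regression of Y on X has slope ρ·σ_Y/σ_X and passes through (μ_X, μ_Y).
E[Y | X=7.0] = 10.5 + (-0.68)·(4.8/1.0)·(7.0 − (7.2)) = 10.5 + (-3.264)·(-0.2) = 11.1528.

11.1528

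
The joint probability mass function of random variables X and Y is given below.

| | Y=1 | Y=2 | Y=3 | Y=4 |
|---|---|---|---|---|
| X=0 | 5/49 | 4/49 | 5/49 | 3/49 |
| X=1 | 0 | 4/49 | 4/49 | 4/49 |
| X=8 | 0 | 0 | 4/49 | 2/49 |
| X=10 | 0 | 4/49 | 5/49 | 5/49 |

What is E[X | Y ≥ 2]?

50/11

P(Y ≥ 2) = 44/49.
Summing X·P(X=x,Y=y) over the conditioning event gives 200/49.
E[X | Y ≥ 2] = (200/49) / (44/49) = 50/11.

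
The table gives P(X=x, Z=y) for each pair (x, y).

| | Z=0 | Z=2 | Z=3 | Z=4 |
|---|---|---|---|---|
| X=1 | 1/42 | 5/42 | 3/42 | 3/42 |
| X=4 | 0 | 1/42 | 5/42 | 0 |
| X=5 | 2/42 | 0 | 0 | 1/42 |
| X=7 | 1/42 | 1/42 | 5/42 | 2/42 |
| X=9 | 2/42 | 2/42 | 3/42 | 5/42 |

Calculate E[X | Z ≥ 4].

67/11

P(Z ≥ 4) = 11/42.
Σ X·P over the event = 1·(3/42) + 5·(1/42) + 7·(2/42) + 9·(5/42) = 67/42.
E[X | Z ≥ 4] = (67/42) / (11/42) = 67/11.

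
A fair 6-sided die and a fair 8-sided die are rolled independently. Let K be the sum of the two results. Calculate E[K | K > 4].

26/3

P(K > 4) = 7/8.
E[K | K > 4] = (91/12) / (7/8) = 26/3.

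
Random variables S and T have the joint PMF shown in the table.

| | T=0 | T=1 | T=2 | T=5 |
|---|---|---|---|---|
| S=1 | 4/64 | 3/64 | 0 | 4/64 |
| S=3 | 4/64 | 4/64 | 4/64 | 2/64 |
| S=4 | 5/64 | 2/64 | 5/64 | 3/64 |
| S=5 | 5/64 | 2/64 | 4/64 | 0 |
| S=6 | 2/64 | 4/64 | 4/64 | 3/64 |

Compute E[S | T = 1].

P(T = 1) = 15/64.
Σ S·P over the event = 1·(3/64) + 3·(4/64) + 4·(2/64) + 5·(2/64) + 6·(4/64) = 57/64.
E[S | T = 1] = (57/64) / (15/64) = 19/5.

19/5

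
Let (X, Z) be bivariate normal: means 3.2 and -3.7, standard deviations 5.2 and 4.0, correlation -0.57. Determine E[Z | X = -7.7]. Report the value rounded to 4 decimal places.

For a bivariate normal, E[Z | X=x] = μ_Z + ρ·(σ_Z/σ_X)·(x − μ_X).
E[Z | X=-7.7] = -3.7 + (-0.57)·(4.0/5.2)·(-7.7 − (3.2)) = -3.7 + (-0.43846)·(-10.9) = 1.0792.

1.0792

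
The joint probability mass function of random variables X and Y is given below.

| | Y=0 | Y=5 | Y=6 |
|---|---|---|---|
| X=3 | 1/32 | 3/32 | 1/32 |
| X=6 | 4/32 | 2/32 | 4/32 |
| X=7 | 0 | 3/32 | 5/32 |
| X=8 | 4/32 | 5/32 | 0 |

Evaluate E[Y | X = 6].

17/5

P(X = 6) = 5/16.
Summing Y·P(X=x,Y=y) over the conditioning event gives 17/16.
E[Y | X = 6] = (17/16) / (5/16) = 17/5.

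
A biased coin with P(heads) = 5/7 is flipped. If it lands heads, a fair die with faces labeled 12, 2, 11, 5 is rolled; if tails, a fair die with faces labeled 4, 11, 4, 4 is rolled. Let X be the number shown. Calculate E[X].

7

E[X | heads] = (12+2+11+5)/4 = 15/2.
E[X | tails] = (4+11+4+4)/4 = 23/4.
E[X] = (5/7)·(15/2) + (2/7)·(23/4) = 7.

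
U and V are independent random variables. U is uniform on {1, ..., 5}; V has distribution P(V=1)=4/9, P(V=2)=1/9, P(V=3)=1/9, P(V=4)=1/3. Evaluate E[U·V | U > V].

P(U > V) = 8/15.
Summing UV·P(x,y) over outcomes with U > V gives 167/45.
E[U·V | U > V] = (167/45) / (8/15) = 167/24.

167/24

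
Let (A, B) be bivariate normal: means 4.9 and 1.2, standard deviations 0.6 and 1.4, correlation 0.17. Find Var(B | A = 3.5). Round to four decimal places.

The conditional variance in a bivariate normal is σ_B²(1 − ρ²), independent of x.
Var(B | A=3.5) = (1.4)²·(1 − (0.17)²) = 1.96·0.9711 = 1.9034.

1.9034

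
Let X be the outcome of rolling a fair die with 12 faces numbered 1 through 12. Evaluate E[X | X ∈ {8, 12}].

P(X ∈ {8, 12}) = 1/6.
Σ over the event: 8·1/12 + 12·1/12 = 5/3.
E[X | X ∈ {8, 12}] = (5/3) / (1/6) = 10.

10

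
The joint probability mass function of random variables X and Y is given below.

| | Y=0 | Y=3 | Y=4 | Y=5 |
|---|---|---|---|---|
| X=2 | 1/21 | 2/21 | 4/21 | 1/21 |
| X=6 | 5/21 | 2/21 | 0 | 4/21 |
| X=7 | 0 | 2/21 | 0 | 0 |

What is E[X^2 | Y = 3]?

P(Y = 3) = 2/7.
Σ X^2·P over the event = 4·(2/21) + 36·(2/21) + 49·(2/21) = 178/21.
E[X^2 | Y = 3] = (178/21) / (2/7) = 89/3.

89/3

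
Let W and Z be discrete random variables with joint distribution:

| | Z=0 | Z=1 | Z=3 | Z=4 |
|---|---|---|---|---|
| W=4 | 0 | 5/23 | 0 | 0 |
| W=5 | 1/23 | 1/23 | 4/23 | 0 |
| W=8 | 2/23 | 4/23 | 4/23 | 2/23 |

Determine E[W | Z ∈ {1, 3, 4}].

25/4

P(Z ∈ {1, 3, 4}) = 20/23.
Σ W·P over the event = 4·(5/23) + 5·(1/23) + 5·(4/23) + 8·(4/23) + 8·(4/23) + 8·(2/23) = 125/23.
E[W | Z ∈ {1, 3, 4}] = (125/23) / (20/23) = 25/4.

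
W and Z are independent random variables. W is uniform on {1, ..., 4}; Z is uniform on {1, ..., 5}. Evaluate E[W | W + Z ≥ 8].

11/3

Outcomes with W + Z ≥ 8: (3,5), (4,4), (4,5), each with probability 1/20.
E[W | W + Z ≥ 8] = (3 + 4 + 4) / 3 = 11/3.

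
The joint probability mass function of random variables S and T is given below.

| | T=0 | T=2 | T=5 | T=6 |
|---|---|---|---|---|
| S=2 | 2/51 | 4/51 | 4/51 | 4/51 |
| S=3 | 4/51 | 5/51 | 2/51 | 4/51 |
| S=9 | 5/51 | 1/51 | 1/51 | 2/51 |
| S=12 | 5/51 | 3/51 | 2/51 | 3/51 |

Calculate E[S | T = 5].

P(T = 5) = 3/17.
Σ S·P over the event = 2·(4/51) + 3·(2/51) + 9·(1/51) + 12·(2/51) = 47/51.
E[S | T = 5] = (47/51) / (3/17) = 47/9.

47/9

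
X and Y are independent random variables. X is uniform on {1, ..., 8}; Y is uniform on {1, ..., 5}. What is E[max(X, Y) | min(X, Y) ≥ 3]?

P(min(X, Y) ≥ 3) = 9/20.
Summing max(X,Y)·P(x,y) over outcomes with min(X, Y) ≥ 3 gives 103/40.
E[max(X, Y) | min(X, Y) ≥ 3] = (103/40) / (9/20) = 103/18.

103/18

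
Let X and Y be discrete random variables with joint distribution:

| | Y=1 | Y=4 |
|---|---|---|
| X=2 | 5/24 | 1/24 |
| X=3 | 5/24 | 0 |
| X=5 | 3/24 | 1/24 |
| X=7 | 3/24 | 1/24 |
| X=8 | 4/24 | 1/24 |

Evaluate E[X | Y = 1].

P(Y = 1) = 5/6.
Σ X·P over the event = 2·(5/24) + 3·(5/24) + 5·(3/24) + 7·(3/24) + 8·(4/24) = 31/8.
E[X | Y = 1] = (31/8) / (5/6) = 93/20.

93/20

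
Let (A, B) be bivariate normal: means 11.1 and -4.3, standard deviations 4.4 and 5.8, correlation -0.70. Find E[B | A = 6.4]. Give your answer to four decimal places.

0.0368

E[B | A=x] = μ_B + ρ(σ_B/σ_A)(x − μ_A) for jointly normal variables.
E[B | A=6.4] = -4.3 + (-0.70)·(5.8/4.4)·(6.4 − (11.1)) = -4.3 + (-0.92273)·(-4.7) = 0.0368.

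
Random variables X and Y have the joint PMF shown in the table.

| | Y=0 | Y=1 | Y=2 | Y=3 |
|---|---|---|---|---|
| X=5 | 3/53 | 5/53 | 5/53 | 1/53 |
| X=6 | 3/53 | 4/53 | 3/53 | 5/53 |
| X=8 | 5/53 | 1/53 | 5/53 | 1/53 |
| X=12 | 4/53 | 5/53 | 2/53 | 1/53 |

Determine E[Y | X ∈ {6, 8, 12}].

P(X ∈ {6, 8, 12}) = 39/53.
Summing Y·P(X=x,Y=y) over the conditioning event gives 51/53.
E[Y | X ∈ {6, 8, 12}] = (51/53) / (39/53) = 17/13.

17/13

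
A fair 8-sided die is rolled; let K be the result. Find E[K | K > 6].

15/2

Given K > 6, K is equally likely to be any of {7, 8}.
E[K | K > 6] = (7 + 8) / 2 = 15/2.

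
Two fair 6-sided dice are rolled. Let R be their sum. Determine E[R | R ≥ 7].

26/3

P(R ≥ 7) = 7/12.
Σ over the event: 7·1/6 + 8·5/36 + 9·1/9 + 10·1/12 + 11·1/18 + 12·1/36 = 91/18.
E[R | R ≥ 7] = (91/18) / (7/12) = 26/3.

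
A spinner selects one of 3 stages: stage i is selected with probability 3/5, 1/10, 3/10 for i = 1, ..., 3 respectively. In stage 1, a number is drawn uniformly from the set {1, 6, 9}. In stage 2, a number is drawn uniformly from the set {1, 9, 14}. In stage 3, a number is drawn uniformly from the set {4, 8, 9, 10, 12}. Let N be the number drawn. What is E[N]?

E[N | stage 1] = (1+6+9)/3 = 16/3.
E[N | stage 2] = (1+9+14)/3 = 8.
E[N | stage 3] = (4+8+9+10+12)/5 = 43/5.
By the law of total expectation,
E[N] = (3/5)·(16/3) + (1/10)·(8) + (3/10)·(43/5) = 329/50.

329/50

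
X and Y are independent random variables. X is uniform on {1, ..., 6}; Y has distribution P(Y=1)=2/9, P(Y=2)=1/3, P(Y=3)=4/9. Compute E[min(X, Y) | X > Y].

P(X > Y) = 17/27.
Summing min(X,Y)·P(x,y) over outcomes with X > Y gives 35/27.
E[min(X, Y) | X > Y] = (35/27) / (17/27) = 35/17.

35/17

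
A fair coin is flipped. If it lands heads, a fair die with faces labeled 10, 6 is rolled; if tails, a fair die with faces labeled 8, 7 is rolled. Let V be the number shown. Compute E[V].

31/4

E[V | heads] = (10+6)/2 = 8.
E[V | tails] = (8+7)/2 = 15/2.
By the law of total expectation,
E[V] = (1/2)·(8) + (1/2)·(15/2) = 31/4.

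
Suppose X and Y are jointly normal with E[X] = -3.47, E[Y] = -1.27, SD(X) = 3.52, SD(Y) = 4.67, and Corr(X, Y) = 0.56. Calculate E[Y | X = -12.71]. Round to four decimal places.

-8.1349

For a bivariate normal, E[Y | X=x] = μ_Y + ρ·(σ_Y/σ_X)·(x − μ_X).
E[Y | X=-12.71] = -1.27 + (0.56)·(4.67/3.52)·(-12.71 − (-3.47)) = -1.27 + (0.74295)·(-9.24) = -8.1349.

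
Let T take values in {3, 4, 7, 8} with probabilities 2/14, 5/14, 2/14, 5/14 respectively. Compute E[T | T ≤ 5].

P(T ≤ 5) = 1/2.
Σ over the event: 3·1/7 + 4·5/14 = 13/7.
E[T | T ≤ 5] = (13/7) / (1/2) = 26/7.

26/7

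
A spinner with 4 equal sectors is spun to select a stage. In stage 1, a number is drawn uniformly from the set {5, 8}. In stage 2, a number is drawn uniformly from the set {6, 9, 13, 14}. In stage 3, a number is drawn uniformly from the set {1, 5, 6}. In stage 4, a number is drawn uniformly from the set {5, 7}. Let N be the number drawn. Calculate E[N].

E[N | stage 1] = (5+8)/2 = 13/2.
E[N | stage 2] = (6+9+13+14)/4 = 21/2.
E[N | stage 3] = (1+5+6)/3 = 4.
E[N | stage 4] = (5+7)/2 = 6.
By the law of total expectation,
E[N] = (1/4)·(13/2) + (1/4)·(21/2) + (1/4)·(4) + (1/4)·(6) = 27/4.

27/4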